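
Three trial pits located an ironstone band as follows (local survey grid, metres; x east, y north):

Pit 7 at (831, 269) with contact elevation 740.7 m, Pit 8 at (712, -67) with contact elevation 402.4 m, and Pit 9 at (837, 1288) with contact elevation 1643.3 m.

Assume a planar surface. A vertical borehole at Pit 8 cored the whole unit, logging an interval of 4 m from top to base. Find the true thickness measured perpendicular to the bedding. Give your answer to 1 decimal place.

Two edge vectors: Pit 7→Pit 8 = (-119, -336, -338.3), Pit 7→Pit 9 = (6, 1019, 902.6).
Normal n = (Pit 7→Pit 8) × (Pit 7→Pit 9) = (41454.1, 105379.6, -119245).
So ∂z/∂x = −n_x/n_z = 0.34764 and ∂z/∂y = −n_y/n_z = 0.88372.
|∇z| = √(a²+b²) = 0.94964, so dip δ = arctan(0.94964) = 43.52°.
True thickness = vertical thickness × cos δ = 4 × cos 43.52° = 2.9 m.

2.9 m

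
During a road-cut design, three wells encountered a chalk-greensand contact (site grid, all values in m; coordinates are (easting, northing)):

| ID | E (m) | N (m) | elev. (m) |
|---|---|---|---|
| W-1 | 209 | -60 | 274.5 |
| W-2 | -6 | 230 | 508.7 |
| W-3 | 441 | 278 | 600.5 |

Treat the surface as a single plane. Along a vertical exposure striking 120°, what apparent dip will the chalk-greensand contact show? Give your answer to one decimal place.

Let the plane be z = a·E + b·N + c.
W-2−W-1: −215a + 290b = 234.2;  W-3−W-1: 232a + 338b = 326.
Solving gives a = 0.10990, b = 0.88906.
Unit vector along 120° is (sin 120°, cos 120°) = (0.8660, -0.5000).
Slope in that direction = a·(0.8660) + b·(-0.5000) = −0.34936.
Apparent dip = arctan|0.34936| = 19.3° (true dip is 41.9°, so apparent ≤ true as expected).

19.3°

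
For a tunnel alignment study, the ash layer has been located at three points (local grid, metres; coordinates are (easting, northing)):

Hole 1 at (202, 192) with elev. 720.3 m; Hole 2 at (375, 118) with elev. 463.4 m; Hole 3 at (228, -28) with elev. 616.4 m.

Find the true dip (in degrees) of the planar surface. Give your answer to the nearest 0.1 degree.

54.2°

Let the plane be z = a·E + b·N + c.
Hole 2−Hole 1: 173a − 74b = −256.9;  Hole 3−Hole 1: 26a − 220b = −103.9.
Solving gives a = −1.35127, b = 0.31258.
Gradient magnitude |∇z| = √(a² + b²) = √(1.82592 + 0.09770) = 1.38695.
True dip = arctan(1.38695) = 54.2°, dipping toward ESE (azimuth ≈ 103°).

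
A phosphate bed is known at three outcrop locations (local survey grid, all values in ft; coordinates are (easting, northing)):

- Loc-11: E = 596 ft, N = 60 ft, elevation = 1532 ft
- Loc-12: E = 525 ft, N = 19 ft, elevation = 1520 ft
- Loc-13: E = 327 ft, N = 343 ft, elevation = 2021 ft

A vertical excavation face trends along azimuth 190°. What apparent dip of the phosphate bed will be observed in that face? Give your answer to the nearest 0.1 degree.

Let the plane be z = a·E + b·N + c.
Loc-12−Loc-11: −71a − 41b = −12;  Loc-13−Loc-11: −269a + 283b = 489.
Solving gives a = −0.53509, b = 1.21930.
Unit vector along 190° is (sin 190°, cos 190°) = (-0.1736, -0.9848).
Slope in that direction = a·(-0.1736) + b·(-0.9848) = −1.10786.
Apparent dip = arctan|1.10786| = 47.9° (true dip is 53.1°, so apparent ≤ true as expected).

47.9°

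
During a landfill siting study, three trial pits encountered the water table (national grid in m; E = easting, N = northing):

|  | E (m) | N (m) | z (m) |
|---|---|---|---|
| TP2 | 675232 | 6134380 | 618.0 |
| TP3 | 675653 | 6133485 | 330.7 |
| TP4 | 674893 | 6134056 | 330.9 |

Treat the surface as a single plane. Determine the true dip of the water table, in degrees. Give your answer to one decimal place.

Two edge vectors: TP2→TP3 = (421, -895, -287.3), TP2→TP4 = (-339, -324, -287.1).
Normal n = (TP2→TP3) × (TP2→TP4) = (163869.3, 218263.8, -439809).
So ∂z/∂E = −n_x/n_z = 0.37259 and ∂z/∂N = −n_y/n_z = 0.49627.
Gradient magnitude |∇z| = √(a² + b²) = √(0.13882 + 0.24628) = 0.62057.
True dip = arctan(0.62057) = 31.8°, dipping toward SW (azimuth ≈ 217°).

31.8°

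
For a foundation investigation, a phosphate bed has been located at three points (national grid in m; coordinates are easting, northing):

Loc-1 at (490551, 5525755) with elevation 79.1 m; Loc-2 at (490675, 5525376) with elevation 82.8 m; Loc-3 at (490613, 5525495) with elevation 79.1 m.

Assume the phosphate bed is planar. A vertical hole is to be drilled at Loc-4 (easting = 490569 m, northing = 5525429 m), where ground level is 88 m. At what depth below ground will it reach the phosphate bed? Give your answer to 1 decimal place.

15.5 m

Let the plane be z = a·easting + b·northing + c.
Loc-2−Loc-1: 124a − 379b = 3.7;  Loc-3−Loc-1: 62a − 260b = 0.
Solving gives a = 0.110043468, b = 0.026241135.
Then c = 79.1 − a·490551 − b·5525755 = −198904.91.
At (490569, 5525429): z_contact = 53983.91 + 144993.53 − 198904.91 = 72.53 m.
Depth below ground = 88 − 72.53 = 15.5 m.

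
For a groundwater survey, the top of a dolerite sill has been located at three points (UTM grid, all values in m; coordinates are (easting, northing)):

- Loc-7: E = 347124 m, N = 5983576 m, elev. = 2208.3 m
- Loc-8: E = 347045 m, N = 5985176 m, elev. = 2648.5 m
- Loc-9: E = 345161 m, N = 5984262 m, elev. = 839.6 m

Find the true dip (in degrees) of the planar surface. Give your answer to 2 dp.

40.91°

Let the plane be z = a·E + b·N + c.
Loc-8−Loc-7: −79a + 1600b = 440.2;  Loc-9−Loc-7: −1963a + 686b = −1368.7.
Solving gives a = 0.80733, b = 0.31499.
Gradient magnitude |∇z| = √(a² + b²) = √(0.65178 + 0.09922) = 0.86660.
True dip = arctan(0.86660) = 40.91°, dipping toward WSW (azimuth ≈ 249°).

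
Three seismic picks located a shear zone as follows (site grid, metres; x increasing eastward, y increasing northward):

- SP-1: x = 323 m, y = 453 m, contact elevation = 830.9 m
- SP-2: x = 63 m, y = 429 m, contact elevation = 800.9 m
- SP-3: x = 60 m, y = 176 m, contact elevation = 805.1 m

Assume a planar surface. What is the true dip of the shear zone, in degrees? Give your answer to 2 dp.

6.75°

Let the plane be z = a·x + b·y + c.
SP-2−SP-1: −260a − 24b = −30;  SP-3−SP-1: −263a − 277b = −25.8.
Solving gives a = 0.11705, b = −0.01799.
Gradient magnitude |∇z| = √(a² + b²) = √(0.01370 + 0.00032) = 0.11842.
True dip = arctan(0.11842) = 6.75°, dipping toward W (azimuth ≈ 279°).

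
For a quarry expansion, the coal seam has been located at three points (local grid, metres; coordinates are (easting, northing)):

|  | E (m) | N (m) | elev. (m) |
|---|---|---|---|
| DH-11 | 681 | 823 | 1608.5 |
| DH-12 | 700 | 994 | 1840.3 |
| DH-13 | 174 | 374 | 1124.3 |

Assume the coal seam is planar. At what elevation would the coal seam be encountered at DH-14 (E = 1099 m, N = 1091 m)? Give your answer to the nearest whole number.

1866 m

Let the plane be z = a·E + b·N + c.
DH-12−DH-11: 19a + 171b = 231.8;  DH-13−DH-11: −507a − 449b = −484.2.
Solving gives a = −0.27224, b = 1.38580.
Then c = 1608.5 − a·681 − b·823 = 653.38.
At (1099, 1091): z = −299.2 + 1511.9 + 653.38 = 1866.1 m.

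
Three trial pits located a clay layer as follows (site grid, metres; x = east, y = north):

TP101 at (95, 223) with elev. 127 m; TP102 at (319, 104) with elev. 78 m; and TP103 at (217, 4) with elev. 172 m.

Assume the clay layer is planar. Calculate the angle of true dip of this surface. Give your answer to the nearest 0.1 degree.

Let the plane be z = a·x + b·y + c.
TP102−TP101: 224a − 119b = −49;  TP103−TP101: 122a − 219b = 45.
Solving gives a = −0.46575, b = −0.46494.
Gradient magnitude |∇z| = √(a² + b²) = √(0.21692 + 0.21617) = 0.65809.
True dip = arctan(0.65809) = 33.3°, dipping toward NE (azimuth ≈ 045°).

33.3°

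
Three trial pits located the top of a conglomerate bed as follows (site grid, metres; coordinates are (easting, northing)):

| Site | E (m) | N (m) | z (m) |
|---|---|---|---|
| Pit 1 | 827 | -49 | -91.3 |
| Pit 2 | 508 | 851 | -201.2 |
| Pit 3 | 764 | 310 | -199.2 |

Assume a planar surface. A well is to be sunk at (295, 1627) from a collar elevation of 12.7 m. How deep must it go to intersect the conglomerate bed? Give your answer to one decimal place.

370.5 m

Two edge vectors: Pit 1→Pit 2 = (-319, 900, -109.9), Pit 1→Pit 3 = (-63, 359, -107.9).
Normal n = (Pit 1→Pit 2) × (Pit 1→Pit 3) = (-57655.9, -27496.4, -57821).
So ∂z/∂E = −n_x/n_z = −0.997145 and ∂z/∂N = −n_y/n_z = −0.475543.
Intercept c from Pit 1: -91.3 + 824.64 − 23.30 = 710.04.
At (295, 1627): z_contact = −294.16 − 773.71 + 710.04 = -357.83 m.
Depth below ground = 12.7 − (-357.83) = 370.5 m.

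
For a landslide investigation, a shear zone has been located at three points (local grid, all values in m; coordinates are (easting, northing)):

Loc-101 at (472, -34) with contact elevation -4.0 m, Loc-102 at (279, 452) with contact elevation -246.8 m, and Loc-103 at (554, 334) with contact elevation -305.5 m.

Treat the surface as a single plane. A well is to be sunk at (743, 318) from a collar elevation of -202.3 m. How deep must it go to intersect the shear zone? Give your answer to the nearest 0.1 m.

189.4 m

Let the plane be z = a·E + b·N + c.
Loc-102−Loc-101: −193a + 486b = −242.8;  Loc-103−Loc-101: 82a + 368b = −301.5.
Solving gives a = −0.51570, b = −0.70438.
Then c = -4 − a·472 − b·-34 = 215.46.
At (743, 318): z_contact = −383.16 − 223.99 + 215.46 = -391.70 m.
Depth below ground = -202.3 − (-391.70) = 189.4 m.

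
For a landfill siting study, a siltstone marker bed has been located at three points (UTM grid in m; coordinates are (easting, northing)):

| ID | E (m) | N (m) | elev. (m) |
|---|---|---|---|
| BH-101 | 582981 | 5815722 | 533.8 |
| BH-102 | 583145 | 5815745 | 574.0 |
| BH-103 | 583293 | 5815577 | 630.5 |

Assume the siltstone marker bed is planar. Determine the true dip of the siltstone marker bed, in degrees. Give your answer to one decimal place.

Let the plane be z = a·E + b·N + c.
BH-102−BH-101: 164a + 23b = 40.2;  BH-103−BH-101: 312a − 145b = 96.7.
Solving gives a = 0.26015, b = −0.10713.
Gradient magnitude |∇z| = √(a² + b²) = √(0.06768 + 0.01148) = 0.28134.
True dip = arctan(0.28134) = 15.7°, dipping toward WNW (azimuth ≈ 292°).

15.7°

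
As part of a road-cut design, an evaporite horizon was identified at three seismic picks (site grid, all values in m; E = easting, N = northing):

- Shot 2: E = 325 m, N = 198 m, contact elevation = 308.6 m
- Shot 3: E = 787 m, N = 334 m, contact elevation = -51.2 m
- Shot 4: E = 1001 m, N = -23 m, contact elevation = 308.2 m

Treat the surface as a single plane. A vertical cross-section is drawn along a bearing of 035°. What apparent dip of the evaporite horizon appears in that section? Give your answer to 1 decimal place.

Let the plane be z = a·E + b·N + c.
Shot 3−Shot 2: 462a + 136b = −359.8;  Shot 4−Shot 2: 676a − 221b = −0.4.
Solving gives a = −0.41008, b = −1.25254.
Unit vector along 035° is (sin 35°, cos 35°) = (0.5736, 0.8192).
Slope in that direction = a·(0.5736) + b·(0.8192) = −1.26123.
Apparent dip = arctan|1.26123| = 51.6° (true dip is 52.8°, so apparent ≤ true as expected).

51.6°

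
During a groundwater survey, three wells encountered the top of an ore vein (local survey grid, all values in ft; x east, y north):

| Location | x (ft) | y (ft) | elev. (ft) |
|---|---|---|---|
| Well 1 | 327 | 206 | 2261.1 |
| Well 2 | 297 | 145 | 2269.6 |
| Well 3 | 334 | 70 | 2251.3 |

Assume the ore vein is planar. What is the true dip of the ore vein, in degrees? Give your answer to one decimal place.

Two edge vectors: Well 1→Well 2 = (-30, -61, 8.5), Well 1→Well 3 = (7, -136, -9.8).
Normal n = (Well 1→Well 2) × (Well 1→Well 3) = (1753.8, -234.5, 4507).
So ∂z/∂x = −n_x/n_z = −0.38913 and ∂z/∂y = −n_y/n_z = 0.05203.
Gradient magnitude |∇z| = √(a² + b²) = √(0.15142 + 0.00271) = 0.39259.
True dip = arctan(0.39259) = 21.4°, dipping toward E (azimuth ≈ 098°).

21.4°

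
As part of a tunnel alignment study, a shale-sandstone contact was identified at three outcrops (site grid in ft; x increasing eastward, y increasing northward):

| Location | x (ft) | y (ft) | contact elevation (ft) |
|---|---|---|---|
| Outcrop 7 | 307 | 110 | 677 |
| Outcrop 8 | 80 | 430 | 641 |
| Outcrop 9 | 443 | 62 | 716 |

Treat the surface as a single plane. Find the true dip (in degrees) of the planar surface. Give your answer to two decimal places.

19.35°

Two edge vectors: Outcrop 7→Outcrop 8 = (-227, 320, -36), Outcrop 7→Outcrop 9 = (136, -48, 39).
Normal n = (Outcrop 7→Outcrop 8) × (Outcrop 7→Outcrop 9) = (10752, 3957, -32624).
So ∂z/∂x = −n_x/n_z = 0.32957 and ∂z/∂y = −n_y/n_z = 0.12129.
Gradient magnitude |∇z| = √(a² + b²) = √(0.10862 + 0.01471) = 0.35118.
True dip = arctan(0.35118) = 19.35°, dipping toward WSW (azimuth ≈ 250°).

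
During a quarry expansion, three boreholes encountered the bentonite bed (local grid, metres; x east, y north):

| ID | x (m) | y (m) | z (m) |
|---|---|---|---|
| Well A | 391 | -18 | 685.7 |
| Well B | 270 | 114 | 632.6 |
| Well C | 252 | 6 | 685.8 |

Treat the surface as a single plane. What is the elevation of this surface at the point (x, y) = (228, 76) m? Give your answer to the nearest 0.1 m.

654.3 m

Let the plane be z = a·x + b·y + c.
Well B−Well A: −121a + 132b = −53.1;  Well C−Well A: −139a + 24b = 0.1.
Solving gives a = −0.08337, b = −0.47870.
Then c = 685.7 − a·391 − b·-18 = 709.68.
At (228, 76): z = −19.0 − 36.4 + 709.68 = 654.3 m.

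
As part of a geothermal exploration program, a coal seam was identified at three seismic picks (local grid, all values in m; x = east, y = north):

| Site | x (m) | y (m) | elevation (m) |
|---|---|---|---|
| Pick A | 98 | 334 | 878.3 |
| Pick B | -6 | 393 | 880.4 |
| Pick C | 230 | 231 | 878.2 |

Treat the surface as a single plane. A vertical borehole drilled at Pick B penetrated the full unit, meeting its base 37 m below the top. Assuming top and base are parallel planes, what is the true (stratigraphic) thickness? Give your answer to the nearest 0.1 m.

36.8 m

Let the plane be z = a·x + b·y + c.
Pick B−Pick A: −104a + 59b = 2.1;  Pick C−Pick A: 132a − 103b = −0.1.
Solving gives a = −0.07196, b = −0.09124.
|∇z| = √(a²+b²) = 0.11620, so dip δ = arctan(0.11620) = 6.63°.
True thickness = vertical thickness × cos δ = 37 × cos 6.63° = 36.8 m.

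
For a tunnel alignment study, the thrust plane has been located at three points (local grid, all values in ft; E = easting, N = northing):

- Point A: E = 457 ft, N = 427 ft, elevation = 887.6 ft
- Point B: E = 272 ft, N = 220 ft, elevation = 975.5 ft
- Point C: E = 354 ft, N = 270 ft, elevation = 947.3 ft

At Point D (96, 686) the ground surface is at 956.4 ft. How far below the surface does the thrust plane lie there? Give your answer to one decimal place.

Let the plane be z = a·E + b·N + c.
Point B−Point A: −185a − 207b = 87.9;  Point C−Point A: −103a − 157b = 59.7.
Solving gives a = −0.18674, b = −0.25774.
Then c = 887.6 − a·457 − b·427 = 1083.00.
At (96, 686): z_contact = −17.93 − 176.81 + 1083.00 = 888.26 ft.
Depth below ground = 956.4 − 888.26 = 68.1 ft.

68.1 ft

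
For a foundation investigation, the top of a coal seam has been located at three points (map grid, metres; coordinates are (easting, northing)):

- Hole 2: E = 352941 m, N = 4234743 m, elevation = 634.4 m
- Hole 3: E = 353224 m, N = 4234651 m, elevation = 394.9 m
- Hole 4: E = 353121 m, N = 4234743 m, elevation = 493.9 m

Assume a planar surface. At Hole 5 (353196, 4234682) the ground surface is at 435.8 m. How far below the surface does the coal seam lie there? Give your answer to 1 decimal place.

Let the plane be z = a·E + b·N + c.
Hole 3−Hole 2: 283a − 92b = −239.5;  Hole 4−Hole 2: 180a + 0b = −140.5.
Solving gives a = −0.780555556, b = 0.202204106.
Then c = 634.4 − a·352941 − b·4234743 = −580157.97.
At (353196, 4234682): z_contact = −275689.10 + 856270.09 − 580157.97 = 423.02 m.
Depth below ground = 435.8 − 423.02 = 12.8 m.

12.8 m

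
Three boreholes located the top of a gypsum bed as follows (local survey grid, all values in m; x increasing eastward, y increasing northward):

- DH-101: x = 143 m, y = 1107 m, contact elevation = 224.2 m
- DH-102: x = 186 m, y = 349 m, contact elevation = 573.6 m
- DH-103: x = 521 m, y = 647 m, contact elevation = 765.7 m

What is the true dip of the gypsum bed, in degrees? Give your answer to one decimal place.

45.6°

Let the plane be z = a·x + b·y + c.
DH-102−DH-101: 43a − 758b = 349.4;  DH-103−DH-101: 378a − 460b = 541.5.
Solving gives a = 0.93623, b = −0.40784.
Gradient magnitude |∇z| = √(a² + b²) = √(0.87652 + 0.16633) = 1.02120.
True dip = arctan(1.02120) = 45.6°, dipping toward WNW (azimuth ≈ 294°).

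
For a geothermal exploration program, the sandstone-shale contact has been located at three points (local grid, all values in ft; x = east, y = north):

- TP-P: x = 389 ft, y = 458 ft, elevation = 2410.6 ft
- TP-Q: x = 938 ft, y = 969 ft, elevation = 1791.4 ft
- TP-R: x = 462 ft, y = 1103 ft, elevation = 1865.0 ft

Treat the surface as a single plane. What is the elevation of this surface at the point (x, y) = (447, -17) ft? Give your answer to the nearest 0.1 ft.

2769.9 ft

Two edge vectors: TP-P→TP-Q = (549, 511, -619.2), TP-P→TP-R = (73, 645, -545.6).
Normal n = (TP-P→TP-Q) × (TP-P→TP-R) = (120582.4, 254332.8, 316802).
So ∂z/∂x = −n_x/n_z = −0.380624 and ∂z/∂y = −n_y/n_z = −0.802813.
Intercept c from TP-P: 2410.6 + 148.06 + 367.69 = 2926.35.
At (447, -17): z = −170.1 + 13.6 + 2926.35 = 2769.9 ft.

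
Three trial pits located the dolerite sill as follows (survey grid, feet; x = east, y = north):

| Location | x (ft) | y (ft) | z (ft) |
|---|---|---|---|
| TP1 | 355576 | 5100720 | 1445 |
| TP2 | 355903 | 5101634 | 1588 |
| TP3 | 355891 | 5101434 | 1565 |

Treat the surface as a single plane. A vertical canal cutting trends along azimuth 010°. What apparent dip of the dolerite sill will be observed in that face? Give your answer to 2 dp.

Two edge vectors: TP1→TP2 = (327, 914, 143), TP1→TP3 = (315, 714, 120).
Normal n = (TP1→TP2) × (TP1→TP3) = (7578, 5805, -54432).
So ∂z/∂x = −n_x/n_z = 0.13922 and ∂z/∂y = −n_y/n_z = 0.10665.
Unit vector along 010° is (sin 10°, cos 10°) = (0.1736, 0.9848).
Slope in that direction = a·(0.1736) + b·(0.9848) = 0.12920.
Apparent dip = arctan|0.12920| = 7.36° (true dip is 9.9°, so apparent ≤ true as expected).

7.36°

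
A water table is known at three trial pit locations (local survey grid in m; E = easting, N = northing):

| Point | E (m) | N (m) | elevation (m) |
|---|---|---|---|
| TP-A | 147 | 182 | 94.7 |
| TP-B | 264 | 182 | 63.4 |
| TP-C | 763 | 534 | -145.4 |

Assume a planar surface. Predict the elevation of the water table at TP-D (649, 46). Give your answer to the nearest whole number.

-10 m

Two edge vectors: TP-A→TP-B = (117, 0, -31.3), TP-A→TP-C = (616, 352, -240.1).
Normal n = (TP-A→TP-B) × (TP-A→TP-C) = (11017.6, 8810.9, 41184).
So ∂z/∂E = −n_x/n_z = −0.26752 and ∂z/∂N = −n_y/n_z = −0.21394.
Intercept c from TP-A: 94.7 + 39.33 + 38.94 = 172.96.
At (649, 46): z = −173.6 − 9.8 + 172.96 = -10.5 m.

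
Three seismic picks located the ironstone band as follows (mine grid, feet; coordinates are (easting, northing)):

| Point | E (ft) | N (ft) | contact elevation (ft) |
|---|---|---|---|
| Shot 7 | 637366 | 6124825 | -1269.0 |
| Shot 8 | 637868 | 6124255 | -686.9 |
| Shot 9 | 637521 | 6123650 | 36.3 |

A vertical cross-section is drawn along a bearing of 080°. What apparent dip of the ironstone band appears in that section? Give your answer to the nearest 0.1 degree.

Let the plane be z = a·E + b·N + c.
Shot 8−Shot 7: 502a − 570b = 582.1;  Shot 9−Shot 7: 155a − 1175b = 1305.3.
Solving gives a = −0.11975, b = −1.12669.
Unit vector along 080° is (sin 80°, cos 80°) = (0.9848, 0.1736).
Slope in that direction = a·(0.9848) + b·(0.1736) = −0.31358.
Apparent dip = arctan|0.31358| = 17.4° (true dip is 48.6°, so apparent ≤ true as expected).

17.4°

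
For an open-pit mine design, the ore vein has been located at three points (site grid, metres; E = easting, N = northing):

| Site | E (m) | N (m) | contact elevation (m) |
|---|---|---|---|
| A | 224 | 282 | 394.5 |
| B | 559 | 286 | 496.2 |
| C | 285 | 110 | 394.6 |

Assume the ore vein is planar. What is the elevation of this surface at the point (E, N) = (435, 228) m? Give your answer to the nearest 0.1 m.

452.5 m

Let the plane be z = a·E + b·N + c.
B−A: 335a + 4b = 101.7;  C−A: 61a − 172b = 0.1.
Solving gives a = 0.30231, b = 0.10663.
Then c = 394.5 − a·224 − b·282 = 296.71.
At (435, 228): z = 131.5 + 24.3 + 296.71 = 452.5 m.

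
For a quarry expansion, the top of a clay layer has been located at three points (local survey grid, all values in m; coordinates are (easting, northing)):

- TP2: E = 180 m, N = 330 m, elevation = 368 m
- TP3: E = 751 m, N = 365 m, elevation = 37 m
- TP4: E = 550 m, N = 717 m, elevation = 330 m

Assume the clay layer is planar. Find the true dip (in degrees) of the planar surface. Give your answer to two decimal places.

Let the plane be z = a·E + b·N + c.
TP3−TP2: 571a + 35b = −331;  TP4−TP2: 370a + 387b = −38.
Solving gives a = −0.60938, b = 0.48442.
Gradient magnitude |∇z| = √(a² + b²) = √(0.37134 + 0.23466) = 0.77846.
True dip = arctan(0.77846) = 37.90°, dipping toward SE (azimuth ≈ 128°).

37.90°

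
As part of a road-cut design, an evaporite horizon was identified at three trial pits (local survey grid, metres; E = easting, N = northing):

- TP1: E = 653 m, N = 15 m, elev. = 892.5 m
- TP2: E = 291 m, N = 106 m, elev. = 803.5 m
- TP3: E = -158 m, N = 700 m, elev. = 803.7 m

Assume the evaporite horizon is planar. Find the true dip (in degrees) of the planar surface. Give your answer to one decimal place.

20.8°

Let the plane be z = a·E + b·N + c.
TP2−TP1: −362a + 91b = −89;  TP3−TP1: −811a + 685b = −88.8.
Solving gives a = 0.30364, b = 0.22985.
Gradient magnitude |∇z| = √(a² + b²) = √(0.09220 + 0.05283) = 0.38083.
True dip = arctan(0.38083) = 20.8°, dipping toward SW (azimuth ≈ 233°).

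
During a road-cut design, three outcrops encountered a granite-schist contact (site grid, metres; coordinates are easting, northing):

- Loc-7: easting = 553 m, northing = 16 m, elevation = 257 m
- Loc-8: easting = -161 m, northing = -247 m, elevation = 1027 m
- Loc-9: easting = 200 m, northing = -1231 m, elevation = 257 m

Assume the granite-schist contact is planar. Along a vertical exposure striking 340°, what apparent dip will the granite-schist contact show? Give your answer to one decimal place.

Two edge vectors: Loc-7→Loc-8 = (-714, -263, 770), Loc-7→Loc-9 = (-353, -1247, 0).
Normal n = (Loc-7→Loc-8) × (Loc-7→Loc-9) = (960190, -271810, 797519).
So ∂z/∂easting = −n_x/n_z = −1.20397 and ∂z/∂northing = −n_y/n_z = 0.34082.
Unit vector along 340° is (sin 340°, cos 340°) = (-0.3420, 0.9397).
Slope in that direction = a·(-0.3420) + b·(0.9397) = 0.73205.
Apparent dip = arctan|0.73205| = 36.2° (true dip is 51.4°, so apparent ≤ true as expected).

36.2°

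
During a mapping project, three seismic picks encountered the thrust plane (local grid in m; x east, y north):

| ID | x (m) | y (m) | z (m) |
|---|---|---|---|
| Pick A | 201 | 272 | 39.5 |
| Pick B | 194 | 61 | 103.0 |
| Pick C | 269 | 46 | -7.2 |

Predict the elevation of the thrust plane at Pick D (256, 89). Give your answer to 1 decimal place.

Let the plane be z = a·x + b·y + c.
Pick B−Pick A: −7a − 211b = 63.5;  Pick C−Pick A: 68a − 226b = −46.7.
Solving gives a = −1.51944, b = −0.25054.
Then c = 39.5 − a·201 − b·272 = 413.05.
At (256, 89): z = −389.0 − 22.3 + 413.05 = 1.8 m.

1.8 m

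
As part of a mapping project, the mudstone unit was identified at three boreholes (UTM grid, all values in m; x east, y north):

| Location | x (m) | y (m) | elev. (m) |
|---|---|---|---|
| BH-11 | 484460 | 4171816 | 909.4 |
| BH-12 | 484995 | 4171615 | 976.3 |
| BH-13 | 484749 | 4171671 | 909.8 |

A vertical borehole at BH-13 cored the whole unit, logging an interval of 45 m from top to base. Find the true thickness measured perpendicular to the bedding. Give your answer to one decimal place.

Let the plane be z = a·x + b·y + c.
BH-12−BH-11: 535a − 201b = 66.9;  BH-13−BH-11: 289a − 145b = 0.4.
Solving gives a = 0.49369, b = 0.98122.
|∇z| = √(a²+b²) = 1.09842, so dip δ = arctan(1.09842) = 47.69°.
True thickness = vertical thickness × cos δ = 45 × cos 47.69° = 30.3 m.

30.3 m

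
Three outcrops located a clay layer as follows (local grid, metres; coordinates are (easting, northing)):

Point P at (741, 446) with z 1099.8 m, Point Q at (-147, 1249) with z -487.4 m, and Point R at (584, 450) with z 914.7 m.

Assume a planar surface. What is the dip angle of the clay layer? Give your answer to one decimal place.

53.5°

Let the plane be z = a·E + b·N + c.
Point Q−Point P: −888a + 803b = −1587.2;  Point R−Point P: −157a + 4b = −185.1.
Solving gives a = 1.16134, b = −0.69231.
Gradient magnitude |∇z| = √(a² + b²) = √(1.34872 + 0.47930) = 1.35204.
True dip = arctan(1.35204) = 53.5°, dipping toward WNW (azimuth ≈ 301°).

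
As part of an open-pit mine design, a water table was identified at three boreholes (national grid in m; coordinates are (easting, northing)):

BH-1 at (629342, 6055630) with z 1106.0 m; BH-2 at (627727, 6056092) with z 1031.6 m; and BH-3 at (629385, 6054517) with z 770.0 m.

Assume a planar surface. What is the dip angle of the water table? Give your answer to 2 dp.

18.52°

Two edge vectors: BH-1→BH-2 = (-1615, 462, -74.4), BH-1→BH-3 = (43, -1113, -336).
Normal n = (BH-1→BH-2) × (BH-1→BH-3) = (-238039.2, -545839.2, 1777629).
So ∂z/∂E = −n_x/n_z = 0.13391 and ∂z/∂N = −n_y/n_z = 0.30706.
Gradient magnitude |∇z| = √(a² + b²) = √(0.01793 + 0.09429) = 0.33499.
True dip = arctan(0.33499) = 18.52°, dipping toward SSW (azimuth ≈ 204°).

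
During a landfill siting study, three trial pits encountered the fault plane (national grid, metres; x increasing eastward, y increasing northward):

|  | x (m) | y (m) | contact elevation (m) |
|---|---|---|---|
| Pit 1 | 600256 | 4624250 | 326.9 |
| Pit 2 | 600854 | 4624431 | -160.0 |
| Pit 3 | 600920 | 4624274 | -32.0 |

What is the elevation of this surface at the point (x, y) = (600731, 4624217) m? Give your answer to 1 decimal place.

121.7 m

Let the plane be z = a·x + b·y + c.
Pit 2−Pit 1: 598a + 181b = −486.9;  Pit 3−Pit 1: 664a + 24b = −358.9.
Solving gives a = −0.503395003, b = −1.026904906.
Then c = 326.9 − a·600256 − b·4624250 = 5051157.78.
At (600731, 4624217): z = −302405.0 − 4748631.1 + 5051157.78 = 121.7 m.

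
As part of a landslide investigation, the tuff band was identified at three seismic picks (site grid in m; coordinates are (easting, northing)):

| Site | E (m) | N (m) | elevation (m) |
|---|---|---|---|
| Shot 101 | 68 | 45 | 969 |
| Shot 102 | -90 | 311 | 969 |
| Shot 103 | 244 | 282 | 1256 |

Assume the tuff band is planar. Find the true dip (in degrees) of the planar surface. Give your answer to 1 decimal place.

46.5°

Two edge vectors: Shot 101→Shot 102 = (-158, 266, 0), Shot 101→Shot 103 = (176, 237, 287).
Normal n = (Shot 101→Shot 102) × (Shot 101→Shot 103) = (76342, 45346, -84262).
So ∂z/∂E = −n_x/n_z = 0.90601 and ∂z/∂N = −n_y/n_z = 0.53815.
Gradient magnitude |∇z| = √(a² + b²) = √(0.82085 + 0.28961) = 1.05378.
True dip = arctan(1.05378) = 46.5°, dipping toward WSW (azimuth ≈ 239°).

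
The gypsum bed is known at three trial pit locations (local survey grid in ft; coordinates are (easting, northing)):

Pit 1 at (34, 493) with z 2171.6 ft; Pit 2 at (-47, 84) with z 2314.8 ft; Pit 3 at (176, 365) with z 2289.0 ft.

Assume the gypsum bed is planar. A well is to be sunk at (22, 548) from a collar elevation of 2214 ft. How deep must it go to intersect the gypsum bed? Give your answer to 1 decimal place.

71.6 ft

Let the plane be z = a·E + b·N + c.
Pit 2−Pit 1: −81a − 409b = 143.2;  Pit 3−Pit 1: 142a − 128b = 117.4.
Solving gives a = 0.43373, b = −0.43602.
Then c = 2171.6 − a·34 − b·493 = 2371.81.
At (22, 548): z_contact = 9.54 − 238.94 + 2371.81 = 2142.41 ft.
Depth below ground = 2214 − 2142.41 = 71.6 ft.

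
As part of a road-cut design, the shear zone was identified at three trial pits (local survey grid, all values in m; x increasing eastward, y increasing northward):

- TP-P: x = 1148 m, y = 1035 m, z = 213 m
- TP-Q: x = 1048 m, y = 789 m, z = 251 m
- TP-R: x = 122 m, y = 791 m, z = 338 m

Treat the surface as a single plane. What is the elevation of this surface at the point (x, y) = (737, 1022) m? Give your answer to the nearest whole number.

Let the plane be z = a·x + b·y + c.
TP-Q−TP-P: −100a − 246b = 38;  TP-R−TP-P: −1026a − 244b = 125.
Solving gives a = −0.09420, b = −0.11618.
Then c = 213 − a·1148 − b·1035 = 441.39.
At (737, 1022): z = −69.4 − 118.7 + 441.39 = 253.2 m.

253 m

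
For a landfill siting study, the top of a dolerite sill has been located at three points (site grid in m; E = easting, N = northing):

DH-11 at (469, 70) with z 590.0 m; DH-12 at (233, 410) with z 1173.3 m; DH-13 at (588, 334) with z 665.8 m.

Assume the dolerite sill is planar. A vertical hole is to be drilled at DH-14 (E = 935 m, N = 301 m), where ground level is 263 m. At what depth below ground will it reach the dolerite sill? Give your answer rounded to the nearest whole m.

58 m

Two edge vectors: DH-11→DH-12 = (-236, 340, 583.3), DH-11→DH-13 = (119, 264, 75.8).
Normal n = (DH-11→DH-12) × (DH-11→DH-13) = (-128219.2, 87301.5, -102764).
So ∂z/∂E = −n_x/n_z = −1.24771 and ∂z/∂N = −n_y/n_z = 0.84953.
Intercept c from DH-11: 590 + 585.17 − 59.47 = 1115.71.
At (935, 301): z_contact = −1166.6 + 255.7 + 1115.71 = 204.8 m.
Depth below ground = 263 − 204.8 = 58 m.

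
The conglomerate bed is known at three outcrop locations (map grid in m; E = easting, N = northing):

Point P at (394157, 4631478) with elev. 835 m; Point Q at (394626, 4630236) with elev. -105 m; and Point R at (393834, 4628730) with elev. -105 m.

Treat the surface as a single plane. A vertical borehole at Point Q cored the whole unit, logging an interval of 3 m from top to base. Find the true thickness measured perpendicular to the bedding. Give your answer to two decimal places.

2.18 m

Two edge vectors: Point P→Point Q = (469, -1242, -940), Point P→Point R = (-323, -2748, -940).
Normal n = (Point P→Point Q) × (Point P→Point R) = (-1415640, 744480, -1689978).
So ∂z/∂E = −n_x/n_z = −0.83767 and ∂z/∂N = −n_y/n_z = 0.44053.
|∇z| = √(a²+b²) = 0.94644, so dip δ = arctan(0.94644) = 43.42°.
True thickness = vertical thickness × cos δ = 3 × cos 43.42° = 2.18 m.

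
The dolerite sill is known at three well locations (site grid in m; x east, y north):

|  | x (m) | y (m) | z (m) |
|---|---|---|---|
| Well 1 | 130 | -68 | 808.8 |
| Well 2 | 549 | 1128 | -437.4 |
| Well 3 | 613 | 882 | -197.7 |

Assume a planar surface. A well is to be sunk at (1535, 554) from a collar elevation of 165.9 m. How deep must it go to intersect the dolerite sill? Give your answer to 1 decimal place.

136.6 m

Let the plane be z = a·x + b·y + c.
Well 2−Well 1: 419a + 1196b = −1246.2;  Well 3−Well 1: 483a + 950b = −1006.5.
Solving gives a = −0.110702, b = −1.003191.
Then c = 808.8 − a·130 − b·-68 = 754.97.
At (1535, 554): z_contact = −169.93 − 555.77 + 754.97 = 29.28 m.
Depth below ground = 165.9 − 29.28 = 136.6 m.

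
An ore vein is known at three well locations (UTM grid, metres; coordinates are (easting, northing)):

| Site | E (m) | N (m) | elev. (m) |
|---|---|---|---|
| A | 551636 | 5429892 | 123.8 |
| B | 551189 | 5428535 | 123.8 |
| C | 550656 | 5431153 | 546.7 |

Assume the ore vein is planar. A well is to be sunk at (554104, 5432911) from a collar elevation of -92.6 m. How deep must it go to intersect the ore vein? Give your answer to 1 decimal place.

230.2 m

Two edge vectors: A→B = (-447, -1357, 0), A→C = (-980, 1261, 422.9).
Normal n = (A→B) × (A→C) = (-573875.3, 189036.3, -1893527).
So ∂z/∂E = −n_x/n_z = −0.303072151 and ∂z/∂N = −n_y/n_z = 0.099832904.
Intercept c from A: 123.8 + 167185.51 − 542081.89 = −374772.58.
At (554104, 5432911): z_contact = −167933.49 + 542383.28 − 374772.58 = -322.79 m.
Depth below ground = -92.6 − (-322.79) = 230.2 m.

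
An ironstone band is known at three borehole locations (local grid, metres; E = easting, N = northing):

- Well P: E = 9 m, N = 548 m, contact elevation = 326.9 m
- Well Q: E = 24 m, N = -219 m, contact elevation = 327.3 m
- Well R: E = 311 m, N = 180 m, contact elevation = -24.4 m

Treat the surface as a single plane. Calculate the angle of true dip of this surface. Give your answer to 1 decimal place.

50.0°

Let the plane be z = a·E + b·N + c.
Well Q−Well P: 15a − 767b = 0.4;  Well R−Well P: 302a − 368b = −351.3.
Solving gives a = −1.19229, b = −0.02384.
Gradient magnitude |∇z| = √(a² + b²) = √(1.42156 + 0.00057) = 1.19253.
True dip = arctan(1.19253) = 50.0°, dipping toward E (azimuth ≈ 089°).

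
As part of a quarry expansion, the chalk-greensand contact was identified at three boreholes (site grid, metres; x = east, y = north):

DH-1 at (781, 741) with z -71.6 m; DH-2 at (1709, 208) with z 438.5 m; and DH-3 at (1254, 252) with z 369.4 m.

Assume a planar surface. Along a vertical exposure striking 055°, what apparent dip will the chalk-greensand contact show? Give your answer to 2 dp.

Let the plane be z = a·x + b·y + c.
DH-2−DH-1: 928a − 533b = 510.1;  DH-3−DH-1: 473a − 489b = 441.
Solving gives a = 0.07133, b = −0.83285.
Unit vector along 055° is (sin 55°, cos 55°) = (0.8192, 0.5736).
Slope in that direction = a·(0.8192) + b·(0.5736) = −0.41927.
Apparent dip = arctan|0.41927| = 22.75° (true dip is 39.9°, so apparent ≤ true as expected).

22.75°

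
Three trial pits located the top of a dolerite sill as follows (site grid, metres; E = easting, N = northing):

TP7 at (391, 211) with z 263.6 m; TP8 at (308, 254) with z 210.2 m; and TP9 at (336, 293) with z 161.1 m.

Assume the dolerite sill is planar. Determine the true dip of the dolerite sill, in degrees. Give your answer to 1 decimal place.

Two edge vectors: TP7→TP8 = (-83, 43, -53.4), TP7→TP9 = (-55, 82, -102.5).
Normal n = (TP7→TP8) × (TP7→TP9) = (-28.7, -5570.5, -4441).
So ∂z/∂E = −n_x/n_z = −0.00646 and ∂z/∂N = −n_y/n_z = −1.25433.
Gradient magnitude |∇z| = √(a² + b²) = √(0.00004 + 1.57336) = 1.25435.
True dip = arctan(1.25435) = 51.4°, dipping toward N (azimuth ≈ 000°).

51.4°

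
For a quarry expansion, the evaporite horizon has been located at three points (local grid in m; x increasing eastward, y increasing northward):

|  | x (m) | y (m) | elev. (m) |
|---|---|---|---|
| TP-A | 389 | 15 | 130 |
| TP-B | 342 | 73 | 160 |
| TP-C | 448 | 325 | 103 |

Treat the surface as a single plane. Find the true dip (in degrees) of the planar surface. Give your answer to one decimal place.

Let the plane be z = a·x + b·y + c.
TP-B−TP-A: −47a + 58b = 30;  TP-C−TP-A: 59a + 310b = −27.
Solving gives a = −0.60394, b = 0.02785.
Gradient magnitude |∇z| = √(a² + b²) = √(0.36474 + 0.00078) = 0.60458.
True dip = arctan(0.60458) = 31.2°, dipping toward E (azimuth ≈ 093°).

31.2°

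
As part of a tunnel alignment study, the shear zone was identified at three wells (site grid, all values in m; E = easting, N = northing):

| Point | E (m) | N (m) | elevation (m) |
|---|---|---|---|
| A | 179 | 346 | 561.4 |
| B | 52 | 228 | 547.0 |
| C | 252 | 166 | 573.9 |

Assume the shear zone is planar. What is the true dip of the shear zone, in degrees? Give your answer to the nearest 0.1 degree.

Two edge vectors: A→B = (-127, -118, -14.4), A→C = (73, -180, 12.5).
Normal n = (A→B) × (A→C) = (-4067, 536.3, 31474).
So ∂z/∂E = −n_x/n_z = 0.12922 and ∂z/∂N = −n_y/n_z = −0.01704.
Gradient magnitude |∇z| = √(a² + b²) = √(0.01670 + 0.00029) = 0.13034.
True dip = arctan(0.13034) = 7.4°, dipping toward W (azimuth ≈ 278°).

7.4°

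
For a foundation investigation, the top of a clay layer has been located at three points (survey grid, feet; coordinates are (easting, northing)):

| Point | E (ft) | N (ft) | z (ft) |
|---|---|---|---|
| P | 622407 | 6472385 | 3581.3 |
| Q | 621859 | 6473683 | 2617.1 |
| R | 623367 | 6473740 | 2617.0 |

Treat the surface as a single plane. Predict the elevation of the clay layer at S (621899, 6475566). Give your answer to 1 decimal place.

Let the plane be z = a·E + b·N + c.
Q−P: −548a + 1298b = −964.2;  R−P: 960a + 1355b = −964.3.
Solving gives a = 0.027571683, b = −0.731194698.
Then c = 3581.3 − a·622407 − b·6472385 = 4718994.09.
At (621899, 6475566): z = 17146.8 − 4734899.5 + 4718994.09 = 1241.4 ft.

1241.4 ft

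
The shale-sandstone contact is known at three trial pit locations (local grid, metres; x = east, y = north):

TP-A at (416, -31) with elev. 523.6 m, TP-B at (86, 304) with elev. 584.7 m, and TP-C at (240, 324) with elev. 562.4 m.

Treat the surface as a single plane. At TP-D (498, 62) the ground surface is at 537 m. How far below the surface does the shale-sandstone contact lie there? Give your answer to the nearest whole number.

22 m

Two edge vectors: TP-A→TP-B = (-330, 335, 61.1), TP-A→TP-C = (-176, 355, 38.8).
Normal n = (TP-A→TP-B) × (TP-A→TP-C) = (-8692.5, 2050.4, -58190).
So ∂z/∂x = −n_x/n_z = −0.14938 and ∂z/∂y = −n_y/n_z = 0.03524.
Intercept c from TP-A: 523.6 + 62.14 + 1.09 = 586.83.
At (498, 62): z_contact = −74.4 + 2.2 + 586.83 = 514.6 m.
Depth below ground = 537 − 514.6 = 22 m.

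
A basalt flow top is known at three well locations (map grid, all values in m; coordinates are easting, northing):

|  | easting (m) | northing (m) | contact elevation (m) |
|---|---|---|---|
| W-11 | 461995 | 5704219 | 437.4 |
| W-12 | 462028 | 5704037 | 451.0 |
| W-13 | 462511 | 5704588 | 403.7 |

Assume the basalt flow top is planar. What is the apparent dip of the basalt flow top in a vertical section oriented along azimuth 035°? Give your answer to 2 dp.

Let the plane be z = a·easting + b·northing + c.
W-12−W-11: 33a − 182b = 13.6;  W-13−W-11: 516a + 369b = −33.7.
Solving gives a = −0.01051, b = −0.07663.
Unit vector along 035° is (sin 35°, cos 35°) = (0.5736, 0.8192).
Slope in that direction = a·(0.5736) + b·(0.8192) = −0.06880.
Apparent dip = arctan|0.06880| = 3.94° (true dip is 4.4°, so apparent ≤ true as expected).

3.94°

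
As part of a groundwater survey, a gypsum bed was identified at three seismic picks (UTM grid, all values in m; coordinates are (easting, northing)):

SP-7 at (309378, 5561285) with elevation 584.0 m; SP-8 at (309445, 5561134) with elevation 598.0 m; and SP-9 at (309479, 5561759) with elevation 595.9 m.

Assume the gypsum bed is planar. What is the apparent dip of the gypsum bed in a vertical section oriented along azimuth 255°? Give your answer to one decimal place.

Two edge vectors: SP-7→SP-8 = (67, -151, 14), SP-7→SP-9 = (101, 474, 11.9).
Normal n = (SP-7→SP-8) × (SP-7→SP-9) = (-8432.9, 616.7, 47009).
So ∂z/∂E = −n_x/n_z = 0.17939 and ∂z/∂N = −n_y/n_z = −0.01312.
Unit vector along 255° is (sin 255°, cos 255°) = (-0.9659, -0.2588).
Slope in that direction = a·(-0.9659) + b·(-0.2588) = −0.16988.
Apparent dip = arctan|0.16988| = 9.6° (true dip is 10.2°, so apparent ≤ true as expected).

9.6°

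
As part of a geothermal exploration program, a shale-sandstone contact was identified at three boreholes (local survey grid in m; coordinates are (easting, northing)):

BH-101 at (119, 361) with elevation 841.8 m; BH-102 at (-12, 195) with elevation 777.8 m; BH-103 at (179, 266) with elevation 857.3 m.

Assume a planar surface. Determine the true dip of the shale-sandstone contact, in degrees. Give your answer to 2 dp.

Two edge vectors: BH-101→BH-102 = (-131, -166, -64), BH-101→BH-103 = (60, -95, 15.5).
Normal n = (BH-101→BH-102) × (BH-101→BH-103) = (-8653, -1809.5, 22405).
So ∂z/∂E = −n_x/n_z = 0.38621 and ∂z/∂N = −n_y/n_z = 0.08076.
Gradient magnitude |∇z| = √(a² + b²) = √(0.14916 + 0.00652) = 0.39456.
True dip = arctan(0.39456) = 21.53°, dipping toward WSW (azimuth ≈ 258°).

21.53°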